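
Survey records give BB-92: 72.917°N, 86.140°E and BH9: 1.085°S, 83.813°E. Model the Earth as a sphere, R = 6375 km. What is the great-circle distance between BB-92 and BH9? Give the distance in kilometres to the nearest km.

Δφ = -74.0020°,  Δλ = -2.3270°
a = sin²(Δφ/2) + cos φ₁ cos φ₂ sin²(Δλ/2) = 0.362319
c = 2·arcsin(√a) = 1.291830 rad = 74.0164°
d = R·c = 6375 × 1.291830 = 8235.4 km

8235 km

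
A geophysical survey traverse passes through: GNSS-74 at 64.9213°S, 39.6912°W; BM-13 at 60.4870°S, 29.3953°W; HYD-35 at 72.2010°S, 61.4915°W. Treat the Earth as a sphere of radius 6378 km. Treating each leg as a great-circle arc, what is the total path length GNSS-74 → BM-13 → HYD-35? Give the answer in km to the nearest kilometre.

GNSS-74→BM-13: c = 0.112803 rad, d = 719.46 km
BM-13→HYD-35: c = 0.297209 rad, d = 1895.60 km
Total = 719.46 + 1895.60 = 2615.06 km

2615 km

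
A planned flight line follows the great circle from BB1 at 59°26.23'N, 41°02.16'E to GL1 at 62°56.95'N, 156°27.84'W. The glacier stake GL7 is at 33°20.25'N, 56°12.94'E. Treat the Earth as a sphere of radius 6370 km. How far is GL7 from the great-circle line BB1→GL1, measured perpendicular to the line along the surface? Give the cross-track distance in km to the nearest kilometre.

1831 km

BB1: φ = +59.43717°, λ = +41.03600°
GL1: φ = +62.94917°, λ = -156.46400°
GL7: φ = +33.33750°, λ = +56.21567°
δ₁₃ = central angle BB1→GL7 = 0.488137 rad  (haversine)
θ₁₃ = bearing BB1→GL7 = 152.195°,  θ₁₂ = bearing BB1→GL1 = 9.397°
dₓₜ = R·arcsin(sin δ₁₃ · sin(θ₁₃ − θ₁₂)) = 6370·arcsin(0.46898·sin(142.798°)) = 1831.377 km
|dₓₜ| = 1831.377 km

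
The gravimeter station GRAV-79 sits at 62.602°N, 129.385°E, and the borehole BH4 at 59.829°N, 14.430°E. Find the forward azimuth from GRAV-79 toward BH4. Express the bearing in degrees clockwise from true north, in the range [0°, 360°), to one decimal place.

322.1°

Δλ = -114.9550°
y = sin Δλ · cos φ₂ = -0.455661
x = cos φ₁ sin φ₂ − sin φ₁ cos φ₂ cos Δλ = 0.586088
θ = atan2(y, x) = -37.8637° → 322.1363° (mod 360°)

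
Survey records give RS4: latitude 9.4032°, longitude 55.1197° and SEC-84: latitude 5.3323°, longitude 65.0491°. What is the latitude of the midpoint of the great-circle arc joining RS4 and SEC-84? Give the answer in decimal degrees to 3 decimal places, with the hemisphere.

Bx = cos φ₂ cos Δλ = 0.980758,  By = cos φ₂ sin Δλ = 0.171688
φₘ = atan2(sin φ₁ + sin φ₂, √((cos φ₁ + Bx)² + By²)) = 7.39519°
λₘ = λ₁ + atan2(By, cos φ₁ + Bx) = 60.10727°

7.395°N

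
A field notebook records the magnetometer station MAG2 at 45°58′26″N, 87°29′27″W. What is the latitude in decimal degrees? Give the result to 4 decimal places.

45.9739°N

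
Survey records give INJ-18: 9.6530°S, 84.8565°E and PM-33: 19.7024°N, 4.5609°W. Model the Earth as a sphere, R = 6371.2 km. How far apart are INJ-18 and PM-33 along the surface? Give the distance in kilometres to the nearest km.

10308 km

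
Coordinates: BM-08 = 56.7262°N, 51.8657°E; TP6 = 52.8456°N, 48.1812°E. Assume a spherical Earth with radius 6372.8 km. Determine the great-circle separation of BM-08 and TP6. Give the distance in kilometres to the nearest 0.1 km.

Δφ = -3.8806°,  Δλ = -3.6845°
a = sin²(Δφ/2) + cos φ₁ cos φ₂ sin²(Δλ/2) = 0.001489
c = 2·arcsin(√a) = 0.077190 rad = 4.4227°
d = R·c = 6372.8 × 0.077190 = 491.9 km

491.9 km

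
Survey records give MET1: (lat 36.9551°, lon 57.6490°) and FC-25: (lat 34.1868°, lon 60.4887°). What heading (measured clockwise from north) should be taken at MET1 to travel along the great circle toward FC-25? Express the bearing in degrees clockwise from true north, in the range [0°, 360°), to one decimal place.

Δλ = 2.8397°
y = sin Δλ · cos φ₂ = 0.040981
x = cos φ₁ sin φ₂ − sin φ₁ cos φ₂ cos Δλ = -0.047686
θ = atan2(y, x) = 139.3244° → 139.3244° (mod 360°)

139.3°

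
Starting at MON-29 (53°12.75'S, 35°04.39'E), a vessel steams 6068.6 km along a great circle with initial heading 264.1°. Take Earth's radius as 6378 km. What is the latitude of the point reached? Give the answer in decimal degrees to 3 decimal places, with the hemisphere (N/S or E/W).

30.998°S

MON-29: φ = -53.21250°, λ = +35.07317°
δ = d/R = 6068.6/6378 = 0.951489 rad
φ₂ = arcsin(sin φ₁ cos δ + cos φ₁ sin δ cos θ)
   = arcsin(-0.80086·0.58047 + 0.59885·0.81428·-0.10279) = -30.99758°
λ₂ = λ₁ + atan2(sin θ sin δ cos φ₁, cos δ − sin φ₁ sin φ₂) = -35.82026°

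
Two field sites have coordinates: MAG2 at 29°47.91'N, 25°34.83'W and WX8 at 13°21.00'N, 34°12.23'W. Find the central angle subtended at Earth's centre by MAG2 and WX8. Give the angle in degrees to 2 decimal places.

18.28°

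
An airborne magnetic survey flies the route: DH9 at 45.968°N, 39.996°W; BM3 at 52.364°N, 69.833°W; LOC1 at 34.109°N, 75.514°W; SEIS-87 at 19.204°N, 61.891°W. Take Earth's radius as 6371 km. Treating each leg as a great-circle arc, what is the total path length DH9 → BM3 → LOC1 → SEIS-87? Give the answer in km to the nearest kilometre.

DH9→BM3: c = 0.355379 rad, d = 2264.12 km
BM3→LOC1: c = 0.326444 rad, d = 2079.78 km
LOC1→SEIS-87: c = 0.335165 rad, d = 2135.33 km
Total = 2264.12 + 2079.78 + 2135.33 = 6479.23 km

6479 km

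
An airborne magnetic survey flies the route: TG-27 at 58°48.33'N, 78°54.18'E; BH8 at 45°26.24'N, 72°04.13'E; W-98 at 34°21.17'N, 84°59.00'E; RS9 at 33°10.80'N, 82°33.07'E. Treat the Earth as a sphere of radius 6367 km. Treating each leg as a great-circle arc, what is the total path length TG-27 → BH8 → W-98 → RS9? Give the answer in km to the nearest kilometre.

3463 km

TG-27: φ = +58.80550°, λ = +78.90300°
BH8: φ = +45.43733°, λ = +72.06883°
W-98: φ = +34.35283°, λ = +84.98333°
RS9: φ = +33.18000°, λ = +82.55117°
TG-27→BH8: c = 0.244237 rad, d = 1555.06 km
BH8→W-98: c = 0.258826 rad, d = 1647.94 km
W-98→RS9: c = 0.040794 rad, d = 259.73 km
Total = 1555.06 + 1647.94 + 259.73 = 3462.73 km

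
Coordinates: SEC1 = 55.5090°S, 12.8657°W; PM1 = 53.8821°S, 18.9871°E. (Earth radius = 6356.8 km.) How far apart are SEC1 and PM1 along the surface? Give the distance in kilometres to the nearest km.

2032 km

Δφ = 1.6269°,  Δλ = 31.8528°
a = sin²(Δφ/2) + cos φ₁ cos φ₂ sin²(Δλ/2) = 0.025335
c = 2·arcsin(√a) = 0.319699 rad = 18.3174°
d = R·c = 6356.8 × 0.319699 = 2032.3 km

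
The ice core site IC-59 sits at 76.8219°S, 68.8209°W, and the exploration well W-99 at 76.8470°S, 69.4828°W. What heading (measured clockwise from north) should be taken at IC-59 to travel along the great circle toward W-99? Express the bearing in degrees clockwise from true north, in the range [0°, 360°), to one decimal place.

260.2°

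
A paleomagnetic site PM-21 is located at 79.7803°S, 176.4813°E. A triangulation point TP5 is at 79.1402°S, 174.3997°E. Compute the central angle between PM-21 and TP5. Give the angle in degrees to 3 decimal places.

0.745°

Δφ = 0.6401°,  Δλ = -2.0816°
a = sin²(Δφ/2) + cos φ₁ cos φ₂ sin²(Δλ/2) = 0.000042
c = 2·arcsin(√a) = 0.012997 rad = 0.7447°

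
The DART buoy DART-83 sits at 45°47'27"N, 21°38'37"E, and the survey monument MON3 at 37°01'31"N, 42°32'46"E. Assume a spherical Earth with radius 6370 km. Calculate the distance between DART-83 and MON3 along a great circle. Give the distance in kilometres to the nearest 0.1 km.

1988.2 km

DART-83: φ = +45.79083°, λ = +21.64361°
MON3: φ = +37.02528°, λ = +42.54611°
Δφ = -8.7656°,  Δλ = 20.9025°
a = sin²(Δφ/2) + cos φ₁ cos φ₂ sin²(Δλ/2) = 0.024158
c = 2·arcsin(√a) = 0.312122 rad = 17.8833°
d = R·c = 6370 × 0.312122 = 1988.2 km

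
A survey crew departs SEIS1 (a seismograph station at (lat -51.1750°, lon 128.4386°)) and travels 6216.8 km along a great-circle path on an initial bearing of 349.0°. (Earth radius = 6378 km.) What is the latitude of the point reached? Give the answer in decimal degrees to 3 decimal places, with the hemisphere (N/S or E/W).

4.125°N

δ = d/R = 6216.8/6378 = 0.974726 rad
φ₂ = arcsin(sin φ₁ cos δ + cos φ₁ sin δ cos θ)
   = arcsin(-0.77906·0.56140 + 0.62694·0.82755·0.98163) = 4.12489°
λ₂ = λ₁ + atan2(sin θ sin δ cos φ₁, cos δ − sin φ₁ sin φ₂) = 119.32957°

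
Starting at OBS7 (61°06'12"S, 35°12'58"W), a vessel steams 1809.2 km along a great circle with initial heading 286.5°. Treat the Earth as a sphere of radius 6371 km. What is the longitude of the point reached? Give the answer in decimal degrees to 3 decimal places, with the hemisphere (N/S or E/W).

61.941°W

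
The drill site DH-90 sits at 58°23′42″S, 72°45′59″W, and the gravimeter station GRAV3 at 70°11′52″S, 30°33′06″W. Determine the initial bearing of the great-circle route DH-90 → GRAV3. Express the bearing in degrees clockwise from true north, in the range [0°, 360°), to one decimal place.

140.8°

DH-90: φ = -58.39500°, λ = -72.76639°
GRAV3: φ = -70.19778°, λ = -30.55167°
Δλ = 42.2147°
y = sin Δλ · cos φ₂ = 0.227626
x = cos φ₁ sin φ₂ − sin φ₁ cos φ₂ cos Δλ = -0.279378
θ = atan2(y, x) = 140.8282° → 140.8282° (mod 360°)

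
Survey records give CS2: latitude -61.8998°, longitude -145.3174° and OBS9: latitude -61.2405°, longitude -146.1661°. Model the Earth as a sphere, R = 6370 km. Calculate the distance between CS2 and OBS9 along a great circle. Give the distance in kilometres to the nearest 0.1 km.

Δφ = 0.6593°,  Δλ = -0.8487°
a = sin²(Δφ/2) + cos φ₁ cos φ₂ sin²(Δλ/2) = 0.000046
c = 2·arcsin(√a) = 0.013496 rad = 0.7732°
d = R·c = 6370 × 0.013496 = 86.0 km

86.0 km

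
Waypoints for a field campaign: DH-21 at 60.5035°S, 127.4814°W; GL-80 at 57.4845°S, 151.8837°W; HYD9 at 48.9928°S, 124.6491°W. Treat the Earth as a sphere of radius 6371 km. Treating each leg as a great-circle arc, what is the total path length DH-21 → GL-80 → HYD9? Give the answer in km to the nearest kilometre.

DH-21→GL-80: c = 0.224215 rad, d = 1428.47 km
GL-80→HYD9: c = 0.317762 rad, d = 2024.46 km
Total = 1428.47 + 2024.46 = 3452.94 km

3453 km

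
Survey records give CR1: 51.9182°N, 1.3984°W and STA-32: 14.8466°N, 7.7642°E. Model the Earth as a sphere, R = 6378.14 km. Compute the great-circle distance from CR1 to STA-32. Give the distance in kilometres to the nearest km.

4207 km

Δφ = -37.0716°,  Δλ = 9.1626°
a = sin²(Δφ/2) + cos φ₁ cos φ₂ sin²(Δλ/2) = 0.104862
c = 2·arcsin(√a) = 0.659538 rad = 37.7887°
d = R·c = 6378.14 × 0.659538 = 4206.6 km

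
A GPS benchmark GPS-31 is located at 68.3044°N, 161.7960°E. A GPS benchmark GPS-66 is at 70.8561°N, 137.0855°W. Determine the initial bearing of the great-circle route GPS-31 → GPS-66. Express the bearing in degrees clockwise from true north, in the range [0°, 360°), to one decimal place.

54.9°

Δλ = 61.1185°
y = sin Δλ · cos φ₂ = 0.287153
x = cos φ₁ sin φ₂ − sin φ₁ cos φ₂ cos Δλ = 0.202056
θ = atan2(y, x) = 54.8677° → 54.8677° (mod 360°)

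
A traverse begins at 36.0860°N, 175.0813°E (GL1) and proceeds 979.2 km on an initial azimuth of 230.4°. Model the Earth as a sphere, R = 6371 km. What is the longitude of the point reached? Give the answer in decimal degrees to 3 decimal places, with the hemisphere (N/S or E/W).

167.236°E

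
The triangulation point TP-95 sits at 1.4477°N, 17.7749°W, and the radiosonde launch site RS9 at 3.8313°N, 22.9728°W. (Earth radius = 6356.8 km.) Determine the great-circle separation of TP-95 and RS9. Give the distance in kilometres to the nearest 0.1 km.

633.8 km

Δφ = 2.3836°,  Δλ = -5.1979°
a = sin²(Δφ/2) + cos φ₁ cos φ₂ sin²(Δλ/2) = 0.002484
c = 2·arcsin(√a) = 0.099711 rad = 5.7130°
d = R·c = 6356.8 × 0.099711 = 633.8 km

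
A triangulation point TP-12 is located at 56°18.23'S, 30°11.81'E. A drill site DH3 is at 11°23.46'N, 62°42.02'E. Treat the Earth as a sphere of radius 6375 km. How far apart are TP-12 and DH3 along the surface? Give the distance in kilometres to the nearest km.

8109 km

TP-12: φ = -56.30383°, λ = +30.19683°
DH3: φ = +11.39100°, λ = +62.70033°
Δφ = 67.6948°,  Δλ = 32.5035°
a = sin²(Δφ/2) + cos φ₁ cos φ₂ sin²(Δλ/2) = 0.352826
c = 2·arcsin(√a) = 1.272023 rad = 72.8815°
d = R·c = 6375 × 1.272023 = 8109.1 km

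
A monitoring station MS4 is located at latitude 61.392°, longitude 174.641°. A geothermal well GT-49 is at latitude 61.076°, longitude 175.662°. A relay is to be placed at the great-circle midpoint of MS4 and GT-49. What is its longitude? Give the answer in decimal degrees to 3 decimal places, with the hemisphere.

Bx = cos φ₂ cos Δλ = 0.483572,  By = cos φ₂ sin Δλ = 0.008618
φₘ = atan2(sin φ₁ + sin φ₂, √((cos φ₁ + Bx)² + By²)) = 61.23496°
λₘ = λ₁ + atan2(By, cos φ₁ + Bx) = 175.15406°

175.154°E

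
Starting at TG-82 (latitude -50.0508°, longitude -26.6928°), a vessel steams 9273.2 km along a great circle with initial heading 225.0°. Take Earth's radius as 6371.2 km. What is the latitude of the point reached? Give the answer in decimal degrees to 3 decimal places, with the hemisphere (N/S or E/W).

δ = d/R = 9273.2/6371.2 = 1.455487 rad
φ₂ = arcsin(sin φ₁ cos δ + cos φ₁ sin δ cos θ)
   = arcsin(-0.76661·0.11505 + 0.64211·0.99336·-0.70711) = -32.63095°
λ₂ = λ₁ + atan2(sin θ sin δ cos φ₁, cos δ − sin φ₁ sin φ₂) = -150.17496°

32.631°S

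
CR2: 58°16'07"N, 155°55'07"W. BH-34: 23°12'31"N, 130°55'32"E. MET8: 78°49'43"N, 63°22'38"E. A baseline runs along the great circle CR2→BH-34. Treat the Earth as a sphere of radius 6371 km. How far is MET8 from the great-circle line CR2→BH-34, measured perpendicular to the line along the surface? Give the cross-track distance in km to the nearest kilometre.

CR2: φ = +58.26861°, λ = -155.91861°
BH-34: φ = +23.20861°, λ = +130.92556°
MET8: φ = +78.82861°, λ = +63.37722°
δ₁₃ = central angle CR2→MET8 = 0.714303 rad  (haversine)
θ₁₃ = bearing CR2→MET8 = 349.204°,  θ₁₂ = bearing CR2→BH-34 = 268.746°
dₓₜ = R·arcsin(sin δ₁₃ · sin(θ₁₃ − θ₁₂)) = 6371·arcsin(0.65509·sin(80.458°)) = 4474.786 km
|dₓₜ| = 4474.786 km

4475 km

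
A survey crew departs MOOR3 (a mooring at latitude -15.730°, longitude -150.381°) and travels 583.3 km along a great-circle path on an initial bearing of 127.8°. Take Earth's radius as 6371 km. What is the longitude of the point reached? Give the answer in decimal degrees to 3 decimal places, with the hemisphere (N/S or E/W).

δ = d/R = 583.3/6371 = 0.091555 rad
φ₂ = arcsin(sin φ₁ cos δ + cos φ₁ sin δ cos θ)
   = arcsin(-0.27110·0.99581 + 0.96255·0.09143·-0.61291) = -18.89937°
λ₂ = λ₁ + atan2(sin θ sin δ cos φ₁, cos δ − sin φ₁ sin φ₂) = -146.00171°

146.002°W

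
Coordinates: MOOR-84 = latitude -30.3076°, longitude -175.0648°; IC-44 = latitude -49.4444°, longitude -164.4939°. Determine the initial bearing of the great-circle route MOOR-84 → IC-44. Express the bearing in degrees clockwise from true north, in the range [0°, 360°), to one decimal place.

Δλ = 10.5709°
y = sin Δλ · cos φ₂ = 0.119278
x = cos φ₁ sin φ₂ − sin φ₁ cos φ₂ cos Δλ = -0.333393
θ = atan2(y, x) = 160.3143° → 160.3143° (mod 360°)

160.3°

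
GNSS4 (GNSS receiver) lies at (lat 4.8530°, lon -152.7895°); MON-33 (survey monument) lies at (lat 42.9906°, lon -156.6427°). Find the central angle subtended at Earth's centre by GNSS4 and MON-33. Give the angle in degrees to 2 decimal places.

38.29°

Δφ = 38.1376°,  Δλ = -3.8532°
a = sin²(Δφ/2) + cos φ₁ cos φ₂ sin²(Δλ/2) = 0.107559
c = 2·arcsin(√a) = 0.668290 rad = 38.2902°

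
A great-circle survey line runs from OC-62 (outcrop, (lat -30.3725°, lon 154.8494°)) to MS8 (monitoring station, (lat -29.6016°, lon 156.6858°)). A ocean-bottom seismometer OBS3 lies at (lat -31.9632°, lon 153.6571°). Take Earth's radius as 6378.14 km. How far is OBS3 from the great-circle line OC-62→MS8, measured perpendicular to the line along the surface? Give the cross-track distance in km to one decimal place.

112.2 km

δ₁₃ = central angle OC-62→OBS3 = 0.032982 rad  (haversine)
θ₁₃ = bearing OC-62→OBS3 = 212.367°,  θ₁₂ = bearing OC-62→MS8 = 64.603°
dₓₜ = R·arcsin(sin δ₁₃ · sin(θ₁₃ − θ₁₂)) = 6378.14·arcsin(0.03298·sin(147.764°)) = 112.193 km
|dₓₜ| = 112.193 km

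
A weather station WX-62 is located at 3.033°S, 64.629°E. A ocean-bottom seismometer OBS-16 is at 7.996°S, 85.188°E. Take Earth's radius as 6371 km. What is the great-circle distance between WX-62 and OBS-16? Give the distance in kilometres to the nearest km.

2341 km

Δφ = -4.9630°,  Δλ = 20.5590°
a = sin²(Δφ/2) + cos φ₁ cos φ₂ sin²(Δλ/2) = 0.033365
c = 2·arcsin(√a) = 0.367386 rad = 21.0497°
d = R·c = 6371 × 0.367386 = 2340.6 km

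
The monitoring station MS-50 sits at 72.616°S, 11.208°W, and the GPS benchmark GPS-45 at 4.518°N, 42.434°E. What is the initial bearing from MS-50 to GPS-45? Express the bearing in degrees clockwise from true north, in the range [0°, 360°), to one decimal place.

Δλ = 53.6420°
y = sin Δλ · cos φ₂ = 0.802826
x = cos φ₁ sin φ₂ − sin φ₁ cos φ₂ cos Δλ = 0.587528
θ = atan2(y, x) = 53.8024° → 53.8024° (mod 360°)

53.8°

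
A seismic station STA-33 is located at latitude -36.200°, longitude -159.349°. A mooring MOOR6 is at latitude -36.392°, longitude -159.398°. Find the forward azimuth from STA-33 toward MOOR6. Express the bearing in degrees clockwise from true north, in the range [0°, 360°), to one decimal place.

Δλ = -0.0490°
y = sin Δλ · cos φ₂ = -0.000688
x = cos φ₁ sin φ₂ − sin φ₁ cos φ₂ cos Δλ = -0.003351
θ = atan2(y, x) = -168.3914° → 191.6086° (mod 360°)

191.6°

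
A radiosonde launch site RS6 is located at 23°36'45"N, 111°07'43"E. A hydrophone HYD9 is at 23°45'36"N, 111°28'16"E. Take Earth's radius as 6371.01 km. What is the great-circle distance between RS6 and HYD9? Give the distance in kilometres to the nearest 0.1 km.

38.5 km

RS6: φ = +23.61250°, λ = +111.12861°
HYD9: φ = +23.76000°, λ = +111.47111°
Δφ = 0.1475°,  Δλ = 0.3425°
a = sin²(Δφ/2) + cos φ₁ cos φ₂ sin²(Δλ/2) = 0.000009
c = 2·arcsin(√a) = 0.006049 rad = 0.3466°
d = R·c = 6371.01 × 0.006049 = 38.5 km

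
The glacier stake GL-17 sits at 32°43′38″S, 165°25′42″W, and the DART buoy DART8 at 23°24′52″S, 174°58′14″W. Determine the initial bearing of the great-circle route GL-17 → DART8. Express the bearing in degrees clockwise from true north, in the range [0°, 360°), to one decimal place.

315.5°

GL-17: φ = -32.72722°, λ = -165.42833°
DART8: φ = -23.41444°, λ = -174.97056°
Δλ = -9.5422°
y = sin Δλ · cos φ₂ = -0.152124
x = cos φ₁ sin φ₂ − sin φ₁ cos φ₂ cos Δλ = 0.154959
θ = atan2(y, x) = -44.4709° → 315.5291° (mod 360°)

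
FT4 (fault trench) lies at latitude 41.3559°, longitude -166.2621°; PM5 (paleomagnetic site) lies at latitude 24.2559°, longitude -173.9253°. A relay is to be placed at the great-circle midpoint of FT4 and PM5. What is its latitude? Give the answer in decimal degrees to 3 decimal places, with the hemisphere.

32.864°N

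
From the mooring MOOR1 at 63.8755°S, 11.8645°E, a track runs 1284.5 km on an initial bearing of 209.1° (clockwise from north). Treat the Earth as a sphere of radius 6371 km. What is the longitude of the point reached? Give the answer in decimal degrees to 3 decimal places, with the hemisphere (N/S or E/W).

δ = d/R = 1284.5/6371 = 0.201617 rad
φ₂ = arcsin(sin φ₁ cos δ + cos φ₁ sin δ cos θ)
   = arcsin(-0.89784·0.97974 + 0.44032·0.20025·-0.87377) = -73.07739°
λ₂ = λ₁ + atan2(sin θ sin δ cos φ₁, cos δ − sin φ₁ sin φ₂) = -7.68270°

7.683°W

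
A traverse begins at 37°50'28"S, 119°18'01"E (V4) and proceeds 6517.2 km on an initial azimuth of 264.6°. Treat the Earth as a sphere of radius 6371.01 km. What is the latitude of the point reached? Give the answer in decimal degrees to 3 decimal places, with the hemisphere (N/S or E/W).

22.518°S

V4: φ = -37.84111°, λ = +119.30028°
δ = d/R = 6517.2/6371.01 = 1.022946 rad
φ₂ = arcsin(sin φ₁ cos δ + cos φ₁ sin δ cos θ)
   = arcsin(-0.61347·0.52085 + 0.78972·0.85365·-0.09411) = -22.51788°
λ₂ = λ₁ + atan2(sin θ sin δ cos φ₁, cos δ − sin φ₁ sin φ₂) = 52.37444°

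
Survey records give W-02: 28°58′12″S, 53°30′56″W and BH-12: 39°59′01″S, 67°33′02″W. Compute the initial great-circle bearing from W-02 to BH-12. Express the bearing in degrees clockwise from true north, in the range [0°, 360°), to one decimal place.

W-02: φ = -28.97000°, λ = -53.51556°
BH-12: φ = -39.98361°, λ = -67.55056°
Δλ = -14.0350°
y = sin Δλ · cos φ₂ = -0.185822
x = cos φ₁ sin φ₂ − sin φ₁ cos φ₂ cos Δλ = -0.202121
θ = atan2(y, x) = -137.4059° → 222.5941° (mod 360°)

222.6°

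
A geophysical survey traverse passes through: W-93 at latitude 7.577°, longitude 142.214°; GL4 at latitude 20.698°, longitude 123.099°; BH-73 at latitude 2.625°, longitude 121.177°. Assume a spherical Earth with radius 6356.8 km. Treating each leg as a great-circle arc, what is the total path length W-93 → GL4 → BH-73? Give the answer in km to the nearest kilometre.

4531 km

W-93→GL4: c = 0.395601 rad, d = 2514.76 km
GL4→BH-73: c = 0.317124 rad, d = 2015.89 km
Total = 2514.76 + 2015.89 = 4530.65 km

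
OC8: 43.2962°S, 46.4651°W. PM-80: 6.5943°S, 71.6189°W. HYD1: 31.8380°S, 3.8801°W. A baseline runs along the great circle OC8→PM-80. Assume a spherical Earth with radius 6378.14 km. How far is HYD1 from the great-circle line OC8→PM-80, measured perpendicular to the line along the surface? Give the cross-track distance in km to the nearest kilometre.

δ₁₃ = central angle OC8→HYD1 = 0.614599 rad  (haversine)
θ₁₃ = bearing OC8→HYD1 = 85.523°,  θ₁₂ = bearing OC8→PM-80 = 321.617°
dₓₜ = R·arcsin(sin δ₁₃ · sin(θ₁₃ − θ₁₂)) = 6378.14·arcsin(0.57663·sin(-236.093°)) = 3182.882 km
|dₓₜ| = 3182.882 km

3183 km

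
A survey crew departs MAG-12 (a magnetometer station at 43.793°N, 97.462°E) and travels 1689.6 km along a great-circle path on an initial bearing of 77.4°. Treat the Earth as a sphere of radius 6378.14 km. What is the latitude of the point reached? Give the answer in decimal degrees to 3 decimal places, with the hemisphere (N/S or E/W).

δ = d/R = 1689.6/6378.14 = 0.264905 rad
φ₂ = arcsin(sin φ₁ cos δ + cos φ₁ sin δ cos θ)
   = arcsin(0.69205·0.96512 + 0.72184·0.26182·0.21814) = 45.16511°
λ₂ = λ₁ + atan2(sin θ sin δ cos φ₁, cos δ − sin φ₁ sin φ₂) = 118.70932°

45.165°N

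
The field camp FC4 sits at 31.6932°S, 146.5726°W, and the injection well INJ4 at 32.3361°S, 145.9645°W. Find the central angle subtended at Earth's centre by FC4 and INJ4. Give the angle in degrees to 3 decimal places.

Δφ = -0.6429°,  Δλ = 0.6081°
a = sin²(Δφ/2) + cos φ₁ cos φ₂ sin²(Δλ/2) = 0.000052
c = 2·arcsin(√a) = 0.014384 rad = 0.8241°

0.824°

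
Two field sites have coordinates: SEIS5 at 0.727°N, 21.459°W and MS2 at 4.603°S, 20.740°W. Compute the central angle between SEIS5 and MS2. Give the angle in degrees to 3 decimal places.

5.378°

Δφ = -5.3300°,  Δλ = 0.7190°
a = sin²(Δφ/2) + cos φ₁ cos φ₂ sin²(Δλ/2) = 0.002201
c = 2·arcsin(√a) = 0.093867 rad = 5.3782°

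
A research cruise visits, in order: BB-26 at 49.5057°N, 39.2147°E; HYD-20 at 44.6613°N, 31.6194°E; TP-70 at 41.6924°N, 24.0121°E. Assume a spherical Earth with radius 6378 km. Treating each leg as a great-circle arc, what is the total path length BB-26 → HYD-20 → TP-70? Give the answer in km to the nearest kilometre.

BB-26→HYD-20: c = 0.123567 rad, d = 788.11 km
HYD-20→TP-70: c = 0.109753 rad, d = 700.01 km
Total = 788.11 + 700.01 = 1488.11 km

1488 km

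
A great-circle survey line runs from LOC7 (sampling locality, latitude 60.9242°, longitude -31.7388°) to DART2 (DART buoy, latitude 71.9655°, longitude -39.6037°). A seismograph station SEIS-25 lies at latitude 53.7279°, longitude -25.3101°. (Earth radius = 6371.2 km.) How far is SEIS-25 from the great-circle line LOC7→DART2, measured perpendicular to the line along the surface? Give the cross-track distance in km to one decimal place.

δ₁₃ = central angle LOC7→SEIS-25 = 0.139289 rad  (haversine)
θ₁₃ = bearing LOC7→SEIS-25 = 151.503°,  θ₁₂ = bearing LOC7→DART2 = 347.686°
dₓₜ = R·arcsin(sin δ₁₃ · sin(θ₁₃ − θ₁₂)) = 6371.2·arcsin(0.13884·sin(-196.182°)) = 246.590 km
|dₓₜ| = 246.590 km

246.6 km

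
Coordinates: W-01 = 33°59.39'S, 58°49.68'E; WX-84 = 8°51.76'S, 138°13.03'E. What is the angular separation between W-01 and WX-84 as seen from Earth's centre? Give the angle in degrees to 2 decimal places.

W-01: φ = -33.98983°, λ = +58.82800°
WX-84: φ = -8.86267°, λ = +138.21717°
Δφ = 25.1272°,  Δλ = 79.3892°
a = sin²(Δφ/2) + cos φ₁ cos φ₂ sin²(Δλ/2) = 0.381509
c = 2·arcsin(√a) = 1.331538 rad = 76.2915°

76.29°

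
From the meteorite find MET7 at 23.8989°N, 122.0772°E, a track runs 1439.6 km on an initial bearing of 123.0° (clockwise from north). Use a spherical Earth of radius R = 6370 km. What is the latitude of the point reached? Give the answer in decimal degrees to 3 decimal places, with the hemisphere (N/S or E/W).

16.454°N

δ = d/R = 1439.6/6370 = 0.225997 rad
φ₂ = arcsin(sin φ₁ cos δ + cos φ₁ sin δ cos θ)
   = arcsin(0.40512·0.97457 + 0.91426·0.22408·-0.54464) = 16.45393°
λ₂ = λ₁ + atan2(sin θ sin δ cos φ₁, cos δ − sin φ₁ sin φ₂) = 133.37756°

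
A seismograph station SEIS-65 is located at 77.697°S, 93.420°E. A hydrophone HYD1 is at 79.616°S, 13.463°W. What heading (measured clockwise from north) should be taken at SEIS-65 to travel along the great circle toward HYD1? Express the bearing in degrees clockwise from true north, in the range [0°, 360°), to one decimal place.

213.5°

Δλ = -106.8830°
y = sin Δλ · cos φ₂ = -0.172476
x = cos φ₁ sin φ₂ − sin φ₁ cos φ₂ cos Δλ = -0.260736
θ = atan2(y, x) = -146.5155° → 213.4845° (mod 360°)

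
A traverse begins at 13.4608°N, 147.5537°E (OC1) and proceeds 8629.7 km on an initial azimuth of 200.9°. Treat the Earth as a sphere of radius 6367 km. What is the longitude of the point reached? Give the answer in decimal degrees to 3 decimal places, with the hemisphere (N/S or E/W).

107.891°E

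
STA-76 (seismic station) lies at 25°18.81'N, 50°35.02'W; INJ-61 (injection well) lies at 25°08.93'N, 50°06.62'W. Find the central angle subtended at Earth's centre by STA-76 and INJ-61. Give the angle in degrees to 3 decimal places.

STA-76: φ = +25.31350°, λ = -50.58367°
INJ-61: φ = +25.14883°, λ = -50.11033°
Δφ = -0.1647°,  Δλ = 0.4733°
a = sin²(Δφ/2) + cos φ₁ cos φ₂ sin²(Δλ/2) = 0.000016
c = 2·arcsin(√a) = 0.008007 rad = 0.4587°

0.459°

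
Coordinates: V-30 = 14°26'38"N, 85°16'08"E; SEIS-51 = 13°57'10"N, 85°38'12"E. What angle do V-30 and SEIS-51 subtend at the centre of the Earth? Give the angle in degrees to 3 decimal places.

0.607°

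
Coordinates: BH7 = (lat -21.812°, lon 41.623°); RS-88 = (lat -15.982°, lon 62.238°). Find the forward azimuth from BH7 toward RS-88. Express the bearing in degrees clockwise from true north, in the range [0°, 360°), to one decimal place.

76.9°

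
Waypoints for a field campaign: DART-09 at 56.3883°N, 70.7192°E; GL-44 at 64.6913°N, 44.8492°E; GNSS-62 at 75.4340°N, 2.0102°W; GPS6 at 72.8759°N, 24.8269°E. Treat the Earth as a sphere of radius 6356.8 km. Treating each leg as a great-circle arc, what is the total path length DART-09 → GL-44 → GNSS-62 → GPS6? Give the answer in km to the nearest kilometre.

DART-09→GL-44: c = 0.262273 rad, d = 1667.22 km
GL-44→GNSS-62: c = 0.322400 rad, d = 2049.43 km
GNSS-62→GPS6: c = 0.134058 rad, d = 852.18 km
Total = 1667.22 + 2049.43 + 852.18 = 4568.83 km

4569 km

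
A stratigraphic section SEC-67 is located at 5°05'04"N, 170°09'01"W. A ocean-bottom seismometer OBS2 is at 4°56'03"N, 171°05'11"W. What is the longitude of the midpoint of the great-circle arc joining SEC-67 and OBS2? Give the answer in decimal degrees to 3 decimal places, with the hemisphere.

170.618°W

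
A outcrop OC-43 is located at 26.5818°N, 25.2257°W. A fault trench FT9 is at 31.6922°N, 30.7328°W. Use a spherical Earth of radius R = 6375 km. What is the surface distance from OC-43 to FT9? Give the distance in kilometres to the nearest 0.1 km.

780.6 km

Δφ = 5.1104°,  Δλ = -5.5071°
a = sin²(Δφ/2) + cos φ₁ cos φ₂ sin²(Δλ/2) = 0.003744
c = 2·arcsin(√a) = 0.122448 rad = 7.0157°
d = R·c = 6375 × 0.122448 = 780.6 km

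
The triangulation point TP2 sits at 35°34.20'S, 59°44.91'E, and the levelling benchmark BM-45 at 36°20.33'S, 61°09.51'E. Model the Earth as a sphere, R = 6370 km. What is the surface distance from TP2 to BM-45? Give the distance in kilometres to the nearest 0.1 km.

153.0 km

TP2: φ = -35.57000°, λ = +59.74850°
BM-45: φ = -36.33883°, λ = +61.15850°
Δφ = -0.7688°,  Δλ = 1.4100°
a = sin²(Δφ/2) + cos φ₁ cos φ₂ sin²(Δλ/2) = 0.000144
c = 2·arcsin(√a) = 0.024018 rad = 1.3761°
d = R·c = 6370 × 0.024018 = 153.0 km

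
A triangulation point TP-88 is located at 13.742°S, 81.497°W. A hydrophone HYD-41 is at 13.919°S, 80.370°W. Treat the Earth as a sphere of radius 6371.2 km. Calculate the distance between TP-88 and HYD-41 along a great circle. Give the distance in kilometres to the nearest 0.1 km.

Δφ = -0.1770°,  Δλ = 1.1270°
a = sin²(Δφ/2) + cos φ₁ cos φ₂ sin²(Δλ/2) = 0.000094
c = 2·arcsin(√a) = 0.019348 rad = 1.1085°
d = R·c = 6371.2 × 0.019348 = 123.3 km

123.3 km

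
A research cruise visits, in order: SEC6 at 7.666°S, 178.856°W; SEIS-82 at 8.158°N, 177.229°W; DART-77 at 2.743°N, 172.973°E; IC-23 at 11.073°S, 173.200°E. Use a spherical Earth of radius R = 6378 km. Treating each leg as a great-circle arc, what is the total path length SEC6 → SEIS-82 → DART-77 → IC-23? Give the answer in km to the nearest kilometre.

4550 km

SEC6→SEIS-82: c = 0.277628 rad, d = 1770.71 km
SEIS-82→DART-77: c = 0.194651 rad, d = 1241.48 km
DART-77→IC-23: c = 0.241167 rad, d = 1538.16 km
Total = 1770.71 + 1241.48 + 1538.16 = 4550.35 km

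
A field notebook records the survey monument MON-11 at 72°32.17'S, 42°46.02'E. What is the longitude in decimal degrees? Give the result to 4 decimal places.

42.7670°E

42° + 46.02′/60 = 42 + 0.76700 = 42.7670°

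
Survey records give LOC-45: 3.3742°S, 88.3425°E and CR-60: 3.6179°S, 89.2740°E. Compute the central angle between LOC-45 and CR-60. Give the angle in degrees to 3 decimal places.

0.961°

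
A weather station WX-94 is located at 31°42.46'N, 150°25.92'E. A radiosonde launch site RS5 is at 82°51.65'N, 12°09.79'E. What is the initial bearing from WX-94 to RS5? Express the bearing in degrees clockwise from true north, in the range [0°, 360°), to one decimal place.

WX-94: φ = +31.70767°, λ = +150.43200°
RS5: φ = +82.86083°, λ = +12.16317°
Δλ = -138.2688°
y = sin Δλ · cos φ₂ = -0.082725
x = cos φ₁ sin φ₂ − sin φ₁ cos φ₂ cos Δλ = 0.892892
θ = atan2(y, x) = -5.2933° → 354.7067° (mod 360°)

354.7°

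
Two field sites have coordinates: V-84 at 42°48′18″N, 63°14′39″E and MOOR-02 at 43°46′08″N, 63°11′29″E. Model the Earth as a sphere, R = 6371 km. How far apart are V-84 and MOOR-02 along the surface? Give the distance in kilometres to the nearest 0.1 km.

107.3 km

V-84: φ = +42.80500°, λ = +63.24417°
MOOR-02: φ = +43.76889°, λ = +63.19139°
Δφ = 0.9639°,  Δλ = -0.0528°
a = sin²(Δφ/2) + cos φ₁ cos φ₂ sin²(Δλ/2) = 0.000071
c = 2·arcsin(√a) = 0.016836 rad = 0.9647°
d = R·c = 6371 × 0.016836 = 107.3 km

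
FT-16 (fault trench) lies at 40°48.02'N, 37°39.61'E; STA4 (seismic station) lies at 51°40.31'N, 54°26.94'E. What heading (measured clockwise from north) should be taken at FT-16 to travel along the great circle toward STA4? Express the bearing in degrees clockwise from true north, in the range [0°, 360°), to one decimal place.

FT-16: φ = +40.80033°, λ = +37.66017°
STA4: φ = +51.67183°, λ = +54.44900°
Δλ = 16.7888°
y = sin Δλ · cos φ₂ = 0.179132
x = cos φ₁ sin φ₂ − sin φ₁ cos φ₂ cos Δλ = 0.205880
θ = atan2(y, x) = 41.0259° → 41.0259° (mod 360°)

41.0°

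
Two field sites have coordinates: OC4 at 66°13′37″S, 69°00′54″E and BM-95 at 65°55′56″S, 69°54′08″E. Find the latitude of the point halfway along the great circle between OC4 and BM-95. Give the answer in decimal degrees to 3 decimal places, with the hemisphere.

66.080°S

OC4: φ = -66.22694°, λ = +69.01500°
BM-95: φ = -65.93222°, λ = +69.90222°
Bx = cos φ₂ cos Δλ = 0.407768,  By = cos φ₂ sin Δλ = 0.006315
φₘ = atan2(sin φ₁ + sin φ₂, √((cos φ₁ + Bx)² + By²)) = -66.08022°
λₘ = λ₁ + atan2(By, cos φ₁ + Bx) = 69.46118°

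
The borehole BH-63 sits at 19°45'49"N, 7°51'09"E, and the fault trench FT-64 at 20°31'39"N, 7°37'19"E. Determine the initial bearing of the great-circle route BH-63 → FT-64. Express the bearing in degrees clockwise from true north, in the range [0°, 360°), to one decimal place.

344.2°

BH-63: φ = +19.76361°, λ = +7.85250°
FT-64: φ = +20.52750°, λ = +7.62194°
Δλ = -0.2306°
y = sin Δλ · cos φ₂ = -0.003768
x = cos φ₁ sin φ₂ − sin φ₁ cos φ₂ cos Δλ = 0.013335
θ = atan2(y, x) = -15.7807° → 344.2193° (mod 360°)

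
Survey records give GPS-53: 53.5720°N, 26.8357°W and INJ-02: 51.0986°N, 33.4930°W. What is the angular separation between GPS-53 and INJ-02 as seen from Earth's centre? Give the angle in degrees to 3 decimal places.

4.758°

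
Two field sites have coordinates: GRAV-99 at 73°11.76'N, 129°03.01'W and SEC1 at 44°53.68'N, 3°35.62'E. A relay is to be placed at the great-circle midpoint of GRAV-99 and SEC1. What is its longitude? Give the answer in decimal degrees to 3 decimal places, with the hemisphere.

18.939°W

GRAV-99: φ = +73.19600°, λ = -129.05017°
SEC1: φ = +44.89467°, λ = +3.59367°
Bx = cos φ₂ cos Δλ = -0.479901,  By = cos φ₂ sin Δλ = 0.521088
φₘ = atan2(sin φ₁ + sin φ₂, √((cos φ₁ + Bx)² + By²)) = 71.54788°
λₘ = λ₁ + atan2(By, cos φ₁ + Bx) = -18.93934°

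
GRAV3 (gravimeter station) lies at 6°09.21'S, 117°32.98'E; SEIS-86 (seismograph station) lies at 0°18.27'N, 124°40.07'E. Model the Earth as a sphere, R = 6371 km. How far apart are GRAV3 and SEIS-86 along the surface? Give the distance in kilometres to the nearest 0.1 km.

GRAV3: φ = -6.15350°, λ = +117.54967°
SEIS-86: φ = +0.30450°, λ = +124.66783°
Δφ = 6.4580°,  Δλ = 7.1182°
a = sin²(Δφ/2) + cos φ₁ cos φ₂ sin²(Δλ/2) = 0.007004
c = 2·arcsin(√a) = 0.167577 rad = 9.6015°
d = R·c = 6371 × 0.167577 = 1067.6 km

1067.6 km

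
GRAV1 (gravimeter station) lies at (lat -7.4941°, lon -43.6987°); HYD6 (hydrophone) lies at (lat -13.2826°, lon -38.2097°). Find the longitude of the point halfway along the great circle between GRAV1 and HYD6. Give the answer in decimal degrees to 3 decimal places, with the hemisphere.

40.980°W

Bx = cos φ₂ cos Δλ = 0.968786,  By = cos φ₂ sin Δλ = 0.093096
φₘ = atan2(sin φ₁ + sin φ₂, √((cos φ₁ + Bx)² + By²)) = -10.40002°
λₘ = λ₁ + atan2(By, cos φ₁ + Bx) = -40.97966°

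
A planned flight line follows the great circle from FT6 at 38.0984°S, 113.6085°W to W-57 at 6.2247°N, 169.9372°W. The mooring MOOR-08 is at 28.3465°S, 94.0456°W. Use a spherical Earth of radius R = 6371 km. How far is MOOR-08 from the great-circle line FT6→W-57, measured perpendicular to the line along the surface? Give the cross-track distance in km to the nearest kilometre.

δ₁₃ = central angle FT6→MOOR-08 = 0.331454 rad  (haversine)
θ₁₃ = bearing FT6→MOOR-08 = 64.901°,  θ₁₂ = bearing FT6→W-57 = 297.212°
dₓₜ = R·arcsin(sin δ₁₃ · sin(θ₁₃ − θ₁₂)) = 6371·arcsin(0.32542·sin(-232.310°)) = 1659.320 km
|dₓₜ| = 1659.320 km

1659 km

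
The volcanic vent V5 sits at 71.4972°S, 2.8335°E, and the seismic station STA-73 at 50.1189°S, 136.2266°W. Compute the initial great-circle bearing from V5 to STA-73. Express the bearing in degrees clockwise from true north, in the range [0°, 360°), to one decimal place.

Δλ = -139.0601°
y = sin Δλ · cos φ₂ = -0.420155
x = cos φ₁ sin φ₂ − sin φ₁ cos φ₂ cos Δλ = -0.702849
θ = atan2(y, x) = -149.1295° → 210.8705° (mod 360°)

210.9°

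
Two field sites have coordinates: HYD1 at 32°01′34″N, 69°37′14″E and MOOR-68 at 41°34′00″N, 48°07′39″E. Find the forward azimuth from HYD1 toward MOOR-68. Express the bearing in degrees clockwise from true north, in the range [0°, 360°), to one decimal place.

HYD1: φ = +32.02611°, λ = +69.62056°
MOOR-68: φ = +41.56667°, λ = +48.12750°
Δλ = -21.4931°
y = sin Δλ · cos φ₂ = -0.274126
x = cos φ₁ sin φ₂ − sin φ₁ cos φ₂ cos Δλ = 0.193336
θ = atan2(y, x) = -54.8054° → 305.1946° (mod 360°)

305.2°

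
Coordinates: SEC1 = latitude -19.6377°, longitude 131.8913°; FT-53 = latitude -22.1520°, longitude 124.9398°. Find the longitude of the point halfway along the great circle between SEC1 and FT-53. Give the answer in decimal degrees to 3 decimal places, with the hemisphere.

Bx = cos φ₂ cos Δλ = 0.919378,  By = cos φ₂ sin Δλ = -0.112096
φₘ = atan2(sin φ₁ + sin φ₂, √((cos φ₁ + Bx)² + By²)) = -20.93002°
λₘ = λ₁ + atan2(By, cos φ₁ + Bx) = 128.44470°

128.445°E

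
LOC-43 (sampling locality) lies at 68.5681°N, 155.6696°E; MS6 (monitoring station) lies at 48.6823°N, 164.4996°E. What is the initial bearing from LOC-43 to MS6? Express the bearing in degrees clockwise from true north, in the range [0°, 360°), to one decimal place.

Δλ = 8.8300°
y = sin Δλ · cos φ₂ = 0.101348
x = cos φ₁ sin φ₂ − sin φ₁ cos φ₂ cos Δλ = -0.332863
θ = atan2(y, x) = 163.0659° → 163.0659° (mod 360°)

163.1°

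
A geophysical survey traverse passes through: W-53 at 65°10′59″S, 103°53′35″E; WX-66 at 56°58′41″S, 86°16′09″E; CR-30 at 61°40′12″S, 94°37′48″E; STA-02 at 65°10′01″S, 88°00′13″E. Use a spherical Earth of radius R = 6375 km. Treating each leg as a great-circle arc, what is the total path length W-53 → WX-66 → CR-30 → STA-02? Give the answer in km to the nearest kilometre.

2522 km

W-53: φ = -65.18306°, λ = +103.89306°
WX-66: φ = -56.97806°, λ = +86.26917°
CR-30: φ = -61.67000°, λ = +94.63000°
STA-02: φ = -65.16694°, λ = +88.00361°
W-53→WX-66: c = 0.205161 rad, d = 1307.90 km
WX-66→CR-30: c = 0.110506 rad, d = 704.48 km
CR-30→STA-02: c = 0.079938 rad, d = 509.60 km
Total = 1307.90 + 704.48 + 509.60 = 2521.98 km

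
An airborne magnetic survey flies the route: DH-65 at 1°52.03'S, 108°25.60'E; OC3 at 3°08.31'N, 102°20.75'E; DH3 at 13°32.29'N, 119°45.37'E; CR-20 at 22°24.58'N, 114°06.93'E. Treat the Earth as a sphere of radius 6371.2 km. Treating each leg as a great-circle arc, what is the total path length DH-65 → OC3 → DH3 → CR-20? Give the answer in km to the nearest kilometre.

4263 km

DH-65: φ = -1.86717°, λ = +108.42667°
OC3: φ = +3.13850°, λ = +102.34583°
DH3: φ = +13.53817°, λ = +119.75617°
CR-20: φ = +22.40967°, λ = +114.11550°
DH-65→OC3: c = 0.137433 rad, d = 875.61 km
OC3→DH3: c = 0.350798 rad, d = 2235.01 km
DH3→CR-20: c = 0.180886 rad, d = 1152.46 km
Total = 875.61 + 2235.01 + 1152.46 = 4263.08 km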